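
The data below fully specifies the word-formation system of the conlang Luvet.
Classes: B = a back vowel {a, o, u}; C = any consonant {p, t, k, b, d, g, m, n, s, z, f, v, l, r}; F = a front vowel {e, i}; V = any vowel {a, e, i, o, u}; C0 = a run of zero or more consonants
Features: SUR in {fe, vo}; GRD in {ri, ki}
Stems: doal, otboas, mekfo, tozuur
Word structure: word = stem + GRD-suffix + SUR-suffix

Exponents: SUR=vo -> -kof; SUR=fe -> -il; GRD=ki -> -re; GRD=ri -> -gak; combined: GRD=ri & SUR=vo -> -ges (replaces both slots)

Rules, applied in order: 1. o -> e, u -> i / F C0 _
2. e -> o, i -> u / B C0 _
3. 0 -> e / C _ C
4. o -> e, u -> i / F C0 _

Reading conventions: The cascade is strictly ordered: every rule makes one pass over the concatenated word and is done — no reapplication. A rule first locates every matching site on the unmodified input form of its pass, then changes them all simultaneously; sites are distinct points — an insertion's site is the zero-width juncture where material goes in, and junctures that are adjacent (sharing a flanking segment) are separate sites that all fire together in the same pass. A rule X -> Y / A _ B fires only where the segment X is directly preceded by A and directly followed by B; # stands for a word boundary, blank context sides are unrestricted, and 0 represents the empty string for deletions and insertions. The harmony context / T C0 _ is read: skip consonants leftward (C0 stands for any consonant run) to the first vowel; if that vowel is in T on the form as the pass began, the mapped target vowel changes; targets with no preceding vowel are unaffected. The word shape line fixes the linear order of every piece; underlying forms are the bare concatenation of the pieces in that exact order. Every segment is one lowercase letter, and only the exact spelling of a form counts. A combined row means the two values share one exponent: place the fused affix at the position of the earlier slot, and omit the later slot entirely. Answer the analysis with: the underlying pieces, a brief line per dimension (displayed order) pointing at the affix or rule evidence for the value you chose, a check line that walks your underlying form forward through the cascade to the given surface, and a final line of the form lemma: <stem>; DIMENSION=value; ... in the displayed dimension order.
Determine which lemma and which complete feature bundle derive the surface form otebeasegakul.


underlying: otboas-gak-il
SUR=fe - signalled by the affix -il
GRD=ri - signalled by the affix -gak
check: otboasgakil -> otboasgakil -> otboasgakul -> oteboasegakul -> otebeasegakul
lemma: otboas; SUR=fe; GRD=ri


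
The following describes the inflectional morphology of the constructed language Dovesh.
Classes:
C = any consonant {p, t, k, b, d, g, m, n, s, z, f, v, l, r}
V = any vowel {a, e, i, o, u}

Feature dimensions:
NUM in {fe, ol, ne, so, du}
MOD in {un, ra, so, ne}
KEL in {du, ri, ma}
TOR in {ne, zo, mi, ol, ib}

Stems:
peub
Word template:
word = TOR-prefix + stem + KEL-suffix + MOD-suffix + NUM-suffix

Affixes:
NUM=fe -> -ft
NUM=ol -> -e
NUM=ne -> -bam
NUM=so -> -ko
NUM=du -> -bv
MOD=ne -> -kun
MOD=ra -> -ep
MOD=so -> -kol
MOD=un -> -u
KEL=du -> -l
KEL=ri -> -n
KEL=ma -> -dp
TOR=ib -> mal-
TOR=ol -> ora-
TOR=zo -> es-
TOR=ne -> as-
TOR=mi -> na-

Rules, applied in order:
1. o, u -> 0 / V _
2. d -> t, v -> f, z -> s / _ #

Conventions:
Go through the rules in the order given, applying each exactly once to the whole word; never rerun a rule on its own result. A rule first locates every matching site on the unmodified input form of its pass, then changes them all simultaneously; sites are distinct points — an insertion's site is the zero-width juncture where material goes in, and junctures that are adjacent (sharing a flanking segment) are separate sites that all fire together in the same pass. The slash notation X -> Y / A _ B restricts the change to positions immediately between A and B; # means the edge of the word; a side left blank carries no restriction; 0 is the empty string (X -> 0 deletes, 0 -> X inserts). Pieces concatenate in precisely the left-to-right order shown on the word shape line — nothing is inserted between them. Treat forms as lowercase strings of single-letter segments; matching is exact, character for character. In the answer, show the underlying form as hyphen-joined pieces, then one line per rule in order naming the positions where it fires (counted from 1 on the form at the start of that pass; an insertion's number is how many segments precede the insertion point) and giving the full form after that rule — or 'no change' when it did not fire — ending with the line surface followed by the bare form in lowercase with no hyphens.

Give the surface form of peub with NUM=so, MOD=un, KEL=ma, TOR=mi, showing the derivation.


underlying: na-peub-dp-u-ko
1. o, u -> 0 / V _: fires at position(s) 5: napebdpuko
2. d -> t, v -> f, z -> s / _ #: no change
surface: napebdpuko


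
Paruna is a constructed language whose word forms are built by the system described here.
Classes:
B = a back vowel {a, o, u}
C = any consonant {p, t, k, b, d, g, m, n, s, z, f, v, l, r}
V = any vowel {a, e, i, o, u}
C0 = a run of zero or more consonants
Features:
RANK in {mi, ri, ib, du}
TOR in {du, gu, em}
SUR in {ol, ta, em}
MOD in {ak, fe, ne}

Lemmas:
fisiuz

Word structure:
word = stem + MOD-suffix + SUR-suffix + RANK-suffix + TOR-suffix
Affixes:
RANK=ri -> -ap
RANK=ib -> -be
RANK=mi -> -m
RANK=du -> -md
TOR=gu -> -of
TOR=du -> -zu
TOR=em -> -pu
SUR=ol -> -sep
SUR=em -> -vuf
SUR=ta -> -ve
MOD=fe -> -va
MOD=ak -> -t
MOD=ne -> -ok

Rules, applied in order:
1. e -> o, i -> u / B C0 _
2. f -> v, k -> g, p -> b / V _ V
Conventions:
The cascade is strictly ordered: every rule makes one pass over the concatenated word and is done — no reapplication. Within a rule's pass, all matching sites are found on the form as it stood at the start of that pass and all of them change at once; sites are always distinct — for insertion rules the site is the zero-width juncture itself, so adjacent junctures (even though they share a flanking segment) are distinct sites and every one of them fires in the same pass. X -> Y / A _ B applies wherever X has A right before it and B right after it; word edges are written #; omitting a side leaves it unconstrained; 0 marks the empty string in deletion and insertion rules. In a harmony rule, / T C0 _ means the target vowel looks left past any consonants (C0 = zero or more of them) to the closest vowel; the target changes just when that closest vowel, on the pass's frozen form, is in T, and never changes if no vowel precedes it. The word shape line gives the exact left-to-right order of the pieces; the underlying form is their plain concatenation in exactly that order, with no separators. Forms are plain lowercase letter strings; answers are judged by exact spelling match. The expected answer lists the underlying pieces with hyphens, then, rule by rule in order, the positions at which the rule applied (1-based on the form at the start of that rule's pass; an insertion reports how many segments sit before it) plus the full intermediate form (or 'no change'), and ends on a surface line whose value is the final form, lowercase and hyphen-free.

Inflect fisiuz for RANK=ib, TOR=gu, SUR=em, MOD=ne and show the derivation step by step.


underlying: fisiuz-ok-vuf-be-of
1. e -> o, i -> u / B C0 _: fires at position(s) 13: fisiuzokvufboof
2. f -> v, k -> g, p -> b / V _ V: no change
surface: fisiuzokvufboof


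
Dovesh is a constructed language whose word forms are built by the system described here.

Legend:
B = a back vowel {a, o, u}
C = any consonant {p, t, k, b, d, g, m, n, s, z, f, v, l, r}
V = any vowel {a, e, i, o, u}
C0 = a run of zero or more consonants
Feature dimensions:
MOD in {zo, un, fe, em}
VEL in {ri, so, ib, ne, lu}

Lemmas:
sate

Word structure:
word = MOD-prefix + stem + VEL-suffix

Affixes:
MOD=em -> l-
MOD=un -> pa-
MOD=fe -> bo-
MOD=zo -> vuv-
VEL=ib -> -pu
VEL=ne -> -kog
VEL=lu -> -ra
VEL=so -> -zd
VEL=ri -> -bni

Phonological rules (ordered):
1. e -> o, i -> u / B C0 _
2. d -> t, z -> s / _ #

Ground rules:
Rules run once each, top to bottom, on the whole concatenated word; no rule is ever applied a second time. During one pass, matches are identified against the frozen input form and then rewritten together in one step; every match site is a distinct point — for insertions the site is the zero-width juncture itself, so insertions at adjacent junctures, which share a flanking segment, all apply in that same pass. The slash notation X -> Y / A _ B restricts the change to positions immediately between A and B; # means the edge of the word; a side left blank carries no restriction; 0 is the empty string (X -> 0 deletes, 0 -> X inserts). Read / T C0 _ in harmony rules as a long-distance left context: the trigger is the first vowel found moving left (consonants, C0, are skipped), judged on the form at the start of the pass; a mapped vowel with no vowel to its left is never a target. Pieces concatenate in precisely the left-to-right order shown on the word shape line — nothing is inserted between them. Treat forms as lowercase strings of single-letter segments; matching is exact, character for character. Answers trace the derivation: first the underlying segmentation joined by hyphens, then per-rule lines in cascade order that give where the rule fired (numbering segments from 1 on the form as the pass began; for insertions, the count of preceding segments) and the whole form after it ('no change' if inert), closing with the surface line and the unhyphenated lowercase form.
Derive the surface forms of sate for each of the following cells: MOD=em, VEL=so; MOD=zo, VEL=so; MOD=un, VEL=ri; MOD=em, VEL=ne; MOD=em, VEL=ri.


cell MOD=em, VEL=so:
underlying: l-sate-zd
1. e -> o, i -> u / B C0 _: fires at position(s) 5: lsatozd
2. d -> t, z -> s / _ #: fires at position(s) 7: lsatozt
surface: lsatozt

cell MOD=zo, VEL=so:
underlying: vuv-sate-zd
1. e -> o, i -> u / B C0 _: fires at position(s) 7: vuvsatozd
2. d -> t, z -> s / _ #: fires at position(s) 9: vuvsatozt
surface: vuvsatozt

cell MOD=un, VEL=ri:
underlying: pa-sate-bni
1. e -> o, i -> u / B C0 _: fires at position(s) 6: pasatobni
2. d -> t, z -> s / _ #: no change
surface: pasatobni

cell MOD=em, VEL=ne:
underlying: l-sate-kog
1. e -> o, i -> u / B C0 _: fires at position(s) 5: lsatokog
2. d -> t, z -> s / _ #: no change
surface: lsatokog

cell MOD=em, VEL=ri:
underlying: l-sate-bni
1. e -> o, i -> u / B C0 _: fires at position(s) 5: lsatobni
2. d -> t, z -> s / _ #: no change
surface: lsatobni


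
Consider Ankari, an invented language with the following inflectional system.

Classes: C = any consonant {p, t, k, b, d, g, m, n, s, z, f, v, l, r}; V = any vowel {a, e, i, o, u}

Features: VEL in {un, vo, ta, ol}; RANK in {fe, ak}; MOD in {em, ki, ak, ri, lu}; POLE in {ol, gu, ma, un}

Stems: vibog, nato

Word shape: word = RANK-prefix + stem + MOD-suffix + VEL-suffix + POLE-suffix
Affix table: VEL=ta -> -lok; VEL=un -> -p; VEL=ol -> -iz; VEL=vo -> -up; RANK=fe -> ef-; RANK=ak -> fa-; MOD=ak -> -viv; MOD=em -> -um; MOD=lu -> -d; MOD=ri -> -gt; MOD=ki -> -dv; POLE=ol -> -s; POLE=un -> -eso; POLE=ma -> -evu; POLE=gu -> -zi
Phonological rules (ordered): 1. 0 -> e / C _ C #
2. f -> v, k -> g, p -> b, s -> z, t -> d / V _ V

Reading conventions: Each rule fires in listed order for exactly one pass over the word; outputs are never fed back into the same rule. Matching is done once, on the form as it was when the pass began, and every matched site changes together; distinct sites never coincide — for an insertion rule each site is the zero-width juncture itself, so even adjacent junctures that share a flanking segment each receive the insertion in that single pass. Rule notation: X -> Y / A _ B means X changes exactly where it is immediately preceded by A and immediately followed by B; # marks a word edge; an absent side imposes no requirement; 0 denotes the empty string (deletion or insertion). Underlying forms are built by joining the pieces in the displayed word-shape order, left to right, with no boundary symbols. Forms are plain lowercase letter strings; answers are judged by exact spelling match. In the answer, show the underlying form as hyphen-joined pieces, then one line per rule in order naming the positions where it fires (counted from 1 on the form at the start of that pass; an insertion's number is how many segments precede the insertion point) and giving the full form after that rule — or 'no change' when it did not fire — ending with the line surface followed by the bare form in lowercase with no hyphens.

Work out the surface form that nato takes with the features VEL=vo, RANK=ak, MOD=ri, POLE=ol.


underlying: fa-nato-gt-up-s
1. 0 -> e / C _ C #: inserts after position(s) 10: fanatogtupes
2. f -> v, k -> g, p -> b, s -> z, t -> d / V _ V: fires at position(s) 5, 10: fanadogtubes
surface: fanadogtubes


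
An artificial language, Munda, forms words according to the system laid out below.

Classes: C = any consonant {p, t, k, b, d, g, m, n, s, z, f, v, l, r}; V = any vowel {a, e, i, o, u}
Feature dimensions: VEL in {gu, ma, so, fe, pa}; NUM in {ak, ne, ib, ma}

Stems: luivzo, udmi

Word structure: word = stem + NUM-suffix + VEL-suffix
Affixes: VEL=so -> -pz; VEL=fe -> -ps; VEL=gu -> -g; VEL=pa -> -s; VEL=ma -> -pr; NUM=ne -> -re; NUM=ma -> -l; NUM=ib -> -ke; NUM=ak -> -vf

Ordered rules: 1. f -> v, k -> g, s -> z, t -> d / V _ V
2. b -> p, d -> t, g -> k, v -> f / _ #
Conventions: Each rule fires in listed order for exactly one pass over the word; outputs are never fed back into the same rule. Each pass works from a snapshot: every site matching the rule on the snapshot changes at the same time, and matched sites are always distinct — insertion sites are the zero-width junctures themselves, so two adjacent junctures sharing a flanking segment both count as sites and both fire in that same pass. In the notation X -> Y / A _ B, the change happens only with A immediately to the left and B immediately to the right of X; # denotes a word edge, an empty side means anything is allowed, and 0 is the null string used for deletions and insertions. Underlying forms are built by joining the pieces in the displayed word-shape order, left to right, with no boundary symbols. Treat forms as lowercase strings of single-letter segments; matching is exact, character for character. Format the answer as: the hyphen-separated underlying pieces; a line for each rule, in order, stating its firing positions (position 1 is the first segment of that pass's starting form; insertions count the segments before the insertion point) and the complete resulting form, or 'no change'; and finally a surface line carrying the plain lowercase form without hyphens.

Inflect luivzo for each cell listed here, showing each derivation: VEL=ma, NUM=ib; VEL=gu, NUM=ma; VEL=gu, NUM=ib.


cell VEL=ma, NUM=ib:
underlying: luivzo-ke-pr
1. f -> v, k -> g, s -> z, t -> d / V _ V: fires at position(s) 7: luivzogepr
2. b -> p, d -> t, g -> k, v -> f / _ #: no change
surface: luivzogepr

cell VEL=gu, NUM=ma:
underlying: luivzo-l-g
1. f -> v, k -> g, s -> z, t -> d / V _ V: no change
2. b -> p, d -> t, g -> k, v -> f / _ #: fires at position(s) 8: luivzolk
surface: luivzolk

cell VEL=gu, NUM=ib:
underlying: luivzo-ke-g
1. f -> v, k -> g, s -> z, t -> d / V _ V: fires at position(s) 7: luivzogeg
2. b -> p, d -> t, g -> k, v -> f / _ #: fires at position(s) 9: luivzogek
surface: luivzogek


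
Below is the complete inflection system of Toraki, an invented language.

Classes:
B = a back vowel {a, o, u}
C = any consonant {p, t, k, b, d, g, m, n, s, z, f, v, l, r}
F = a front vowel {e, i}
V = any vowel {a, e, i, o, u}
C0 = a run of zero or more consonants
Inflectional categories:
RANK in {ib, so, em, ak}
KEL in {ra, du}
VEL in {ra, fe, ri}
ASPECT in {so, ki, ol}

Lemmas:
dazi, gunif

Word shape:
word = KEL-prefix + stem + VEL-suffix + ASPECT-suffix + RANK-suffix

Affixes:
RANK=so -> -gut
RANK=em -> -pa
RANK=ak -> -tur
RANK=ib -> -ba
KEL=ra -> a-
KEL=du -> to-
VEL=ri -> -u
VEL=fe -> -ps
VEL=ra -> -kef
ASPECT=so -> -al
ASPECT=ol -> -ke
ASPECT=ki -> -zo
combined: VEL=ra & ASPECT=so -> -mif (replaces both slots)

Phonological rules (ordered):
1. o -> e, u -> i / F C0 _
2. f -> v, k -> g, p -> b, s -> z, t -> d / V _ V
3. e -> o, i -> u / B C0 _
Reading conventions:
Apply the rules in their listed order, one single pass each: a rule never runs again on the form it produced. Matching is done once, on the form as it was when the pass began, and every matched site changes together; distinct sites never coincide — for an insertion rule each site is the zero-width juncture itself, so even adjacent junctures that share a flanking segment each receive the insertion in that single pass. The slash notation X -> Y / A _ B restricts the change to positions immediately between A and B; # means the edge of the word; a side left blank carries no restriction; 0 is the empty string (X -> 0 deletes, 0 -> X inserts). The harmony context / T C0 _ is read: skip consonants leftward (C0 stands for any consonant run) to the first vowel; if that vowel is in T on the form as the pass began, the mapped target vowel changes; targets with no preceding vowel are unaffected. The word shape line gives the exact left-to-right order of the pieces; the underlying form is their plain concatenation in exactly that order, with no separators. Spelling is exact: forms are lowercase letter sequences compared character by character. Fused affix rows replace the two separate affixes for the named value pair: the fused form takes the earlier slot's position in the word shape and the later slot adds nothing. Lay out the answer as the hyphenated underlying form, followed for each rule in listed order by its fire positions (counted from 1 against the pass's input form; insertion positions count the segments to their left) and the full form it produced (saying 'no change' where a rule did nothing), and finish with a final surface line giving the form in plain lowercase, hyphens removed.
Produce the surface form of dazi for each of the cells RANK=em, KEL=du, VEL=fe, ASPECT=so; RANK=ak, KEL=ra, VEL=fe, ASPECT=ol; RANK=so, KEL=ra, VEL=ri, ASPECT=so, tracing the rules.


cell RANK=em, KEL=du, VEL=fe, ASPECT=so:
underlying: to-dazi-ps-al-pa
1. o -> e, u -> i / F C0 _: no change
2. f -> v, k -> g, p -> b, s -> z, t -> d / V _ V: no change
3. e -> o, i -> u / B C0 _: fires at position(s) 6: todazupsalpa
surface: todazupsalpa

cell RANK=ak, KEL=ra, VEL=fe, ASPECT=ol:
underlying: a-dazi-ps-ke-tur
1. o -> e, u -> i / F C0 _: fires at position(s) 11: adazipsketir
2. f -> v, k -> g, p -> b, s -> z, t -> d / V _ V: fires at position(s) 10: adazipskedir
3. e -> o, i -> u / B C0 _: fires at position(s) 5: adazupskedir
surface: adazupskedir

cell RANK=so, KEL=ra, VEL=ri, ASPECT=so:
underlying: a-dazi-u-al-gut
1. o -> e, u -> i / F C0 _: fires at position(s) 6: adaziialgut
2. f -> v, k -> g, p -> b, s -> z, t -> d / V _ V: no change
3. e -> o, i -> u / B C0 _: fires at position(s) 5: adazuialgut
surface: adazuialgut


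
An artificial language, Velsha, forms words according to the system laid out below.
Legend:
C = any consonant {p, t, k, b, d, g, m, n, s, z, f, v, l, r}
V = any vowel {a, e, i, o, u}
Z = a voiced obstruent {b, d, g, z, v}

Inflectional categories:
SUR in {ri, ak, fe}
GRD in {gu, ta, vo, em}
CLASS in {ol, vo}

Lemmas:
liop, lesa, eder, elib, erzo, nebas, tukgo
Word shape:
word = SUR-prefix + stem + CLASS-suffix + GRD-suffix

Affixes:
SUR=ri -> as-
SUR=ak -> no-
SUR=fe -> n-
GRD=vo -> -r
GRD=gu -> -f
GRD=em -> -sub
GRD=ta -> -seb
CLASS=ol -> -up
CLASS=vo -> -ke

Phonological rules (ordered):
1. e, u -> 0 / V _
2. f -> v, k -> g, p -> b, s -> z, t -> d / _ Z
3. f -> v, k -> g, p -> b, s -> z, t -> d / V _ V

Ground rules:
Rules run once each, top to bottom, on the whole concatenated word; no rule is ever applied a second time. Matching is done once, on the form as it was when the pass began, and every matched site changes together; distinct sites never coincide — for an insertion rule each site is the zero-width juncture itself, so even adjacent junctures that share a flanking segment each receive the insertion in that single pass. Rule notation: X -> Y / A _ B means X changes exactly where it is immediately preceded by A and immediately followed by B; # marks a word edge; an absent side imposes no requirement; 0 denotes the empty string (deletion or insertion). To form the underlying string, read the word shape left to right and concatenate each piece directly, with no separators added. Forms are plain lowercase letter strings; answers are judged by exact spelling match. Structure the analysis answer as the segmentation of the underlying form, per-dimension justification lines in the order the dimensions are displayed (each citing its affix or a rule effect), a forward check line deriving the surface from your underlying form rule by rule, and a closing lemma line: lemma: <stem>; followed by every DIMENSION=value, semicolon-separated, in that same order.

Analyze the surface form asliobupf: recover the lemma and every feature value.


underlying: as-liop-up-f
SUR=ri - signalled by the affix as-
GRD=gu - signalled by the affix -f
CLASS=ol - signalled by the affix -up
check: asliopupf -> asliopupf -> asliopupf -> asliobupf
lemma: liop; SUR=ri; GRD=gu; CLASS=ol


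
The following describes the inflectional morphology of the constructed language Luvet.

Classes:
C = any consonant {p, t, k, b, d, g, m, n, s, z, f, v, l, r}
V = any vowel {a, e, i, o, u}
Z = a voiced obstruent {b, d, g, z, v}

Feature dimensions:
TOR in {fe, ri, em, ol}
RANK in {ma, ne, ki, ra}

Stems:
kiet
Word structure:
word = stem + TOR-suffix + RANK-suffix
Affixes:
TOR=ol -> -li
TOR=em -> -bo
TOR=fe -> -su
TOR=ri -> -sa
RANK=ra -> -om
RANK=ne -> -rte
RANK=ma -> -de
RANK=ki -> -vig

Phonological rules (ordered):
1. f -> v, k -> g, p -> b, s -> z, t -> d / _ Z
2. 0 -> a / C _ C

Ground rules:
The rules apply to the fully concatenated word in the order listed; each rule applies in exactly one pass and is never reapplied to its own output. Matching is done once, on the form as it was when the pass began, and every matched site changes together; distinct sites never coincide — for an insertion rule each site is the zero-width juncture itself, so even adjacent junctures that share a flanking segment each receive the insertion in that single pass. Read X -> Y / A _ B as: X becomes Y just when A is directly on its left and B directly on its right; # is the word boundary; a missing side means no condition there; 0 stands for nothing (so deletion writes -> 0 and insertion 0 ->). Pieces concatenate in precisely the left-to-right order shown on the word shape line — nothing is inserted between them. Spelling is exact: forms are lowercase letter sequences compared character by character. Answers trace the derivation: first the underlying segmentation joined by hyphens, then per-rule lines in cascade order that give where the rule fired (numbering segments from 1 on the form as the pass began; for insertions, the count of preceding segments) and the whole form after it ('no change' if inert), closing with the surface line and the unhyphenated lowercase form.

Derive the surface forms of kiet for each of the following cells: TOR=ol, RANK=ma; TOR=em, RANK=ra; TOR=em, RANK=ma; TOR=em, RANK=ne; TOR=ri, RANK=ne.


cell TOR=ol, RANK=ma:
underlying: kiet-li-de
1. f -> v, k -> g, p -> b, s -> z, t -> d / _ Z: no change
2. 0 -> a / C _ C: inserts after position(s) 4: kietalide
surface: kietalide

cell TOR=em, RANK=ra:
underlying: kiet-bo-om
1. f -> v, k -> g, p -> b, s -> z, t -> d / _ Z: fires at position(s) 4: kiedboom
2. 0 -> a / C _ C: inserts after position(s) 4: kiedaboom
surface: kiedaboom

cell TOR=em, RANK=ma:
underlying: kiet-bo-de
1. f -> v, k -> g, p -> b, s -> z, t -> d / _ Z: fires at position(s) 4: kiedbode
2. 0 -> a / C _ C: inserts after position(s) 4: kiedabode
surface: kiedabode

cell TOR=em, RANK=ne:
underlying: kiet-bo-rte
1. f -> v, k -> g, p -> b, s -> z, t -> d / _ Z: fires at position(s) 4: kiedborte
2. 0 -> a / C _ C: inserts after position(s) 4, 7: kiedaborate
surface: kiedaborate

cell TOR=ri, RANK=ne:
underlying: kiet-sa-rte
1. f -> v, k -> g, p -> b, s -> z, t -> d / _ Z: no change
2. 0 -> a / C _ C: inserts after position(s) 4, 7: kietasarate
surface: kietasarate


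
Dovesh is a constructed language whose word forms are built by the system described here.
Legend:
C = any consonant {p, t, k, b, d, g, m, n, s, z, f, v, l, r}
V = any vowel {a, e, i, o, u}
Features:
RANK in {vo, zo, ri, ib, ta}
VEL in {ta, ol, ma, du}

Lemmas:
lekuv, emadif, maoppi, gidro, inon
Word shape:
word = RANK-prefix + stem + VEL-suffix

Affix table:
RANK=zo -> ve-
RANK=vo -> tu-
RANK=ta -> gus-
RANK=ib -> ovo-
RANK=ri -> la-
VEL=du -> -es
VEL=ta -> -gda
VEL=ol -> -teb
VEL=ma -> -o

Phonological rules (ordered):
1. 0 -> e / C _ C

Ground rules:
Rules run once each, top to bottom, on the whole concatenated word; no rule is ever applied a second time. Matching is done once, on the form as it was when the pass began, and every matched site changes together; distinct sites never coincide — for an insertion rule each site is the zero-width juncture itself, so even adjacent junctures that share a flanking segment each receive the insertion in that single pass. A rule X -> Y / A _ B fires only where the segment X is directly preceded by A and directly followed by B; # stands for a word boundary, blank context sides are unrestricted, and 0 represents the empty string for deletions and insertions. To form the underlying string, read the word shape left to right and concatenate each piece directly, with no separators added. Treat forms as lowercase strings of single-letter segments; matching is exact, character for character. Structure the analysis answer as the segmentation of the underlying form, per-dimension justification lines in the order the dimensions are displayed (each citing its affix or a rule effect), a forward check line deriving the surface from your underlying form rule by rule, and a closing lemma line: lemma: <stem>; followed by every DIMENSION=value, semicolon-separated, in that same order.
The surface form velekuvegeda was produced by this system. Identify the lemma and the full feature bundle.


underlying: ve-lekuv-gda
RANK=zo - signalled by the affix ve-
VEL=ta - signalled by the affix -gda
check: velekuvgda -> velekuvegeda
lemma: lekuv; RANK=zo; VEL=ta


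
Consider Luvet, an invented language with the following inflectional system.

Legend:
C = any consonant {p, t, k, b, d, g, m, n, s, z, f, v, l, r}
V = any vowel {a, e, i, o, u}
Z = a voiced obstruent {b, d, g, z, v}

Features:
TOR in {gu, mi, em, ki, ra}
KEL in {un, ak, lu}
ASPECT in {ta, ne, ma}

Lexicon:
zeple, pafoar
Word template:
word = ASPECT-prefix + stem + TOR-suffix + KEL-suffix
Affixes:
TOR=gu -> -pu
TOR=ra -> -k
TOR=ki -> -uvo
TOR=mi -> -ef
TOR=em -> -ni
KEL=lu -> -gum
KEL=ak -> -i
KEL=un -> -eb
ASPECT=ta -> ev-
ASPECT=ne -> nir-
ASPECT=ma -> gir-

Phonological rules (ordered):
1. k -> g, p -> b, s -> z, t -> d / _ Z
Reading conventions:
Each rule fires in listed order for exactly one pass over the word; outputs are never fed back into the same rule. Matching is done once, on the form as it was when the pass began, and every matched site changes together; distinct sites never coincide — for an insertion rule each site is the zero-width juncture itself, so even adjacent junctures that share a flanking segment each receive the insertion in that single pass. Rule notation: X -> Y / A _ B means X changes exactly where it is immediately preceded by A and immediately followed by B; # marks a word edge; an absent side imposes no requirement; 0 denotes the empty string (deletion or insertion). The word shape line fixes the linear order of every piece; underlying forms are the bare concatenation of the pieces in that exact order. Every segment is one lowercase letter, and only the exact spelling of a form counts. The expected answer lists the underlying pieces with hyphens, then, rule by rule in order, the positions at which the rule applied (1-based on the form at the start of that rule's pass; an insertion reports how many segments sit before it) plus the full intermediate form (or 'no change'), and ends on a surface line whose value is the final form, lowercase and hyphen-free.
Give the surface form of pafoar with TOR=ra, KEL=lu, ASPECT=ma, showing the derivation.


underlying: gir-pafoar-k-gum
1. k -> g, p -> b, s -> z, t -> d / _ Z: fires at position(s) 10: girpafoarggum
surface: girpafoarggum


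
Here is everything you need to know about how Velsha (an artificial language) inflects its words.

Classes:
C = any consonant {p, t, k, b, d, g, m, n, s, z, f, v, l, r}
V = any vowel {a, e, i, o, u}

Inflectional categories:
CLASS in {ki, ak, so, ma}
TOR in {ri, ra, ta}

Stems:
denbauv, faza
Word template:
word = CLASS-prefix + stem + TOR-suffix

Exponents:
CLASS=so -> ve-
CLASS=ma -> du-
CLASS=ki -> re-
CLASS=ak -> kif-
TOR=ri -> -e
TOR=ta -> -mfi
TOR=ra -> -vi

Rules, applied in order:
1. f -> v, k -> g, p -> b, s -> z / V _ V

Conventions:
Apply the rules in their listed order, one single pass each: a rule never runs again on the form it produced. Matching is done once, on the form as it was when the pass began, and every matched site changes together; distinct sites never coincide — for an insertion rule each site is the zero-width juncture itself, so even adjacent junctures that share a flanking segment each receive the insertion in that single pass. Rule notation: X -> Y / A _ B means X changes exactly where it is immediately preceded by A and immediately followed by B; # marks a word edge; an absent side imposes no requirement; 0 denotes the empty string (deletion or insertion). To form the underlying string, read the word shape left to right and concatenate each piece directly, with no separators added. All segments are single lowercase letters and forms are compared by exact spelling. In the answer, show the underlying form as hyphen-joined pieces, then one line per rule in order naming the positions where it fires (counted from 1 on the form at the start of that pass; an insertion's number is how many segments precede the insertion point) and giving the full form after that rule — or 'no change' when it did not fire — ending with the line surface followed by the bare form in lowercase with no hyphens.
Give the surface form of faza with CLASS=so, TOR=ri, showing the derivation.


underlying: ve-faza-e
1. f -> v, k -> g, p -> b, s -> z / V _ V: fires at position(s) 3: vevazae
surface: vevazae


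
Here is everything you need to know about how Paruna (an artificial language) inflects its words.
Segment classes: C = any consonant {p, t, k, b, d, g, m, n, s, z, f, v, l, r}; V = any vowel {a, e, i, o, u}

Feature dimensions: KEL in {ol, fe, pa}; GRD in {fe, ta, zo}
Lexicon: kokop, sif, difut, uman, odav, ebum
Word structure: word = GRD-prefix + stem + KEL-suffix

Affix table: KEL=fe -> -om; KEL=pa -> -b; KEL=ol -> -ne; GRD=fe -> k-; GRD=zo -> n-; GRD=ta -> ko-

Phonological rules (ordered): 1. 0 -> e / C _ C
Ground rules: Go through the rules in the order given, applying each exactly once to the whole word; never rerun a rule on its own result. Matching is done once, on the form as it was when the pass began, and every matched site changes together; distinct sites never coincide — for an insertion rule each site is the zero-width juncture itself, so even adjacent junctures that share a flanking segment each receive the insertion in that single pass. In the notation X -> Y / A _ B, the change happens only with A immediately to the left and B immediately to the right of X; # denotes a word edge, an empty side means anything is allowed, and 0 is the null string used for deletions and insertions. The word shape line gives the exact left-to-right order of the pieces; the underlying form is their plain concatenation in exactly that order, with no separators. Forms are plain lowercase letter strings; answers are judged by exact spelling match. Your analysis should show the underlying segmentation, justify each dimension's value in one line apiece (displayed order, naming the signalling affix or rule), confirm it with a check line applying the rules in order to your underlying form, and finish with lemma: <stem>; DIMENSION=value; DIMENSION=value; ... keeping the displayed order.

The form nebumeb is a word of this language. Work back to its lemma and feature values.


underlying: n-ebum-b
KEL=pa - signalled by the affix -b
GRD=zo - signalled by the affix n-
check: nebumb -> nebumeb
lemma: ebum; KEL=pa; GRD=zo


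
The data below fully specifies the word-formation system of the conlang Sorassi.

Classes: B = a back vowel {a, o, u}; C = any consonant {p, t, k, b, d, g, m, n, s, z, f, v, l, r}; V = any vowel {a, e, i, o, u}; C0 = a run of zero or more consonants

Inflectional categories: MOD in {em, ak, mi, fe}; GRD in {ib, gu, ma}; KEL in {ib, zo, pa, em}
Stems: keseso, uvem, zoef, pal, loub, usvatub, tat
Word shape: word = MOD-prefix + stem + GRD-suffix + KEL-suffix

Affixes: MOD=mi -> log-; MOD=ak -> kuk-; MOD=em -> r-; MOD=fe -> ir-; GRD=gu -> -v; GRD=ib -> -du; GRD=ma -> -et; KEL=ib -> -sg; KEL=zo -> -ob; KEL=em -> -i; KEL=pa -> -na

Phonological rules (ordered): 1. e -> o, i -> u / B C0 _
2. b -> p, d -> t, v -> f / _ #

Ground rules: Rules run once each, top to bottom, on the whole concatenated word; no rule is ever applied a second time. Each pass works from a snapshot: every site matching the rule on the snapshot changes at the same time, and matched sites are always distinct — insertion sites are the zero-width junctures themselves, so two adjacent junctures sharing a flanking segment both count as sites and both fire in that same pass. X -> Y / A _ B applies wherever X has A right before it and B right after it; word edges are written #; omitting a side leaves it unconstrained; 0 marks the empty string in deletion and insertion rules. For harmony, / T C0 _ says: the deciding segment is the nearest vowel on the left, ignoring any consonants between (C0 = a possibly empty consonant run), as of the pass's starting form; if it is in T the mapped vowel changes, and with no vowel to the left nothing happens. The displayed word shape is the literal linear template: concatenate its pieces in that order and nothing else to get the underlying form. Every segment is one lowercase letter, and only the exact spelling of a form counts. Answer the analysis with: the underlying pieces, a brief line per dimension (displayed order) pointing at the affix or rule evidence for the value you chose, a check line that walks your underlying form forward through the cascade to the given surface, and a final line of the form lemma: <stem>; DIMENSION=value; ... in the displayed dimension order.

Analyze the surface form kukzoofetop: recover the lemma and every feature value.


underlying: kuk-zoef-et-ob
MOD=ak - signalled by the affix kuk-
GRD=ma - signalled by the affix -et
KEL=zo - signalled by the affix -ob
check: kukzoefetob -> kukzoofetob -> kukzoofetop
lemma: zoef; MOD=ak; GRD=ma; KEL=zo


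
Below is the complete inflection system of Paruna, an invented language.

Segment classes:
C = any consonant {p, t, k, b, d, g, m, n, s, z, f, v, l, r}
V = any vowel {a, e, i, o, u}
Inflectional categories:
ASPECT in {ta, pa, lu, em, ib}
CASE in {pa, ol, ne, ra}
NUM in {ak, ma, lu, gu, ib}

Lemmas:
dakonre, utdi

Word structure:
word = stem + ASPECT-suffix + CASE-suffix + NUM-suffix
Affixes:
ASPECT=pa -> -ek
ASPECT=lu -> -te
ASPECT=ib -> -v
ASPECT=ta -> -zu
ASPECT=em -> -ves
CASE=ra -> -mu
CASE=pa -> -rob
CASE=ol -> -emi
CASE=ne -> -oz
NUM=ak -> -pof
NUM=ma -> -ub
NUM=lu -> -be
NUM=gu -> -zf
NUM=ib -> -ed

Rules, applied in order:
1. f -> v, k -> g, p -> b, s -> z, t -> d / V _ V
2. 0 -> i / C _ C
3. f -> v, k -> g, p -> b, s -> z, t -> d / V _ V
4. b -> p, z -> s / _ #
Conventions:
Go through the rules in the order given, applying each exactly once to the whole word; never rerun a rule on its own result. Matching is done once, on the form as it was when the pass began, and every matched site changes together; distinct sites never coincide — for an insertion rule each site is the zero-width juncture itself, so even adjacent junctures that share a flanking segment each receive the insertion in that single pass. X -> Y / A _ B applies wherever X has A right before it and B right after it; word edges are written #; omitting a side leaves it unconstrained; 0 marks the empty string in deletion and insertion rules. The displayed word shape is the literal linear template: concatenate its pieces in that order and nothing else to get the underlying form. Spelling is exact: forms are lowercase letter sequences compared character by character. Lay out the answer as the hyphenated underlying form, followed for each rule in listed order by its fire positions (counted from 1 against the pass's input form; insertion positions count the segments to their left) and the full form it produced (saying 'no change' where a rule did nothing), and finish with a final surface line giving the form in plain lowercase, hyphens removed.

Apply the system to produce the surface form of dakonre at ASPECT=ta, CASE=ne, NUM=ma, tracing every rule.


underlying: dakonre-zu-oz-ub
1. f -> v, k -> g, p -> b, s -> z, t -> d / V _ V: fires at position(s) 3: dagonrezuozub
2. 0 -> i / C _ C: inserts after position(s) 5: dagonirezuozub
3. f -> v, k -> g, p -> b, s -> z, t -> d / V _ V: no change
4. b -> p, z -> s / _ #: fires at position(s) 14: dagonirezuozup
surface: dagonirezuozup


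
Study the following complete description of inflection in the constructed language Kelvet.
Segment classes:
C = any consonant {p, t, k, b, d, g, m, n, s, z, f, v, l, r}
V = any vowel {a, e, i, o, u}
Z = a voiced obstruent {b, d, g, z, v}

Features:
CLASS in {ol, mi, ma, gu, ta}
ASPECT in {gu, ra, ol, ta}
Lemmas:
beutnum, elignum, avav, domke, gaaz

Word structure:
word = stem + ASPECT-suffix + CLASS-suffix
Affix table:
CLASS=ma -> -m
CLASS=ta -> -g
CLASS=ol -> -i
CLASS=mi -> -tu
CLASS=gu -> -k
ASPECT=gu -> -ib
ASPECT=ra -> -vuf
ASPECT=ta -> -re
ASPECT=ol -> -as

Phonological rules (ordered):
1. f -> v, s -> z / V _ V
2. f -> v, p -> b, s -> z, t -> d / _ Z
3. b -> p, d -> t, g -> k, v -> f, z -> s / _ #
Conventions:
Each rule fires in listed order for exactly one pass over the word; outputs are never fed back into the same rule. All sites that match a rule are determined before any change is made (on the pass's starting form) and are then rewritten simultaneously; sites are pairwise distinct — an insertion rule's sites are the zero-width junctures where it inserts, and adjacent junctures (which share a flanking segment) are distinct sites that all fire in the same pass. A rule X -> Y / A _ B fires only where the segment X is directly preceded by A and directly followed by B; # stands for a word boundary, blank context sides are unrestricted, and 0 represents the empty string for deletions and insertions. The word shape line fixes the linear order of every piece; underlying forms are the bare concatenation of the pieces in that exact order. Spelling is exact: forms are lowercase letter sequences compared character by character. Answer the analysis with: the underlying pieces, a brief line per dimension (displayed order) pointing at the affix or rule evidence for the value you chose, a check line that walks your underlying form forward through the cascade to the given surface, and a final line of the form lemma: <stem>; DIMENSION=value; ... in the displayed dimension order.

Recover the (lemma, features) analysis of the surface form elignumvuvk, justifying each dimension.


underlying: elignum-vuf-g
CLASS=ta - signalled by the affix -g
ASPECT=ra - signalled by the affix -vuf
check: elignumvufg -> elignumvufg -> elignumvuvg -> elignumvuvk
lemma: elignum; CLASS=ta; ASPECT=ra


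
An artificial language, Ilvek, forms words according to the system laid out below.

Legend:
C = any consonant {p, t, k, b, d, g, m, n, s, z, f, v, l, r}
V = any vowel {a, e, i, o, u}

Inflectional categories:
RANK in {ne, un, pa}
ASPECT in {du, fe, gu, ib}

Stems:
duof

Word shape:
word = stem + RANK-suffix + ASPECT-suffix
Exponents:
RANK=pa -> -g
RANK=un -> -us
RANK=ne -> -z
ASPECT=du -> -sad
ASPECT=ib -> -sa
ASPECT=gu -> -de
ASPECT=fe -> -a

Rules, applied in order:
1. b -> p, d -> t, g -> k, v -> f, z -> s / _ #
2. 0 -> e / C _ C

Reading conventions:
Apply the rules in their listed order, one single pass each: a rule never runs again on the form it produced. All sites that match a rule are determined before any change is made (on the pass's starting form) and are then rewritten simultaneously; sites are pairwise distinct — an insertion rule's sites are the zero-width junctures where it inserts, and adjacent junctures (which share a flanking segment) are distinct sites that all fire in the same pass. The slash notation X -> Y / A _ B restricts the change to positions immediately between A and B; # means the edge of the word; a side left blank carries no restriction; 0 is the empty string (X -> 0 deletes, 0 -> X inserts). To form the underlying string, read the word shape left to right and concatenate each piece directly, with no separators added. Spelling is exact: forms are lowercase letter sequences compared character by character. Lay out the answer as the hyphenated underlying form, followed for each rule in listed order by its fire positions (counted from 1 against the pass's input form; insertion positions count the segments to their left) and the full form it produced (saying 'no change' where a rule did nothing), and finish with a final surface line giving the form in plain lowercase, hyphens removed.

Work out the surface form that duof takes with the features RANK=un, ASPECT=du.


underlying: duof-us-sad
1. b -> p, d -> t, g -> k, v -> f, z -> s / _ #: fires at position(s) 9: duofussat
2. 0 -> e / C _ C: inserts after position(s) 6: duofusesat
surface: duofusesat
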